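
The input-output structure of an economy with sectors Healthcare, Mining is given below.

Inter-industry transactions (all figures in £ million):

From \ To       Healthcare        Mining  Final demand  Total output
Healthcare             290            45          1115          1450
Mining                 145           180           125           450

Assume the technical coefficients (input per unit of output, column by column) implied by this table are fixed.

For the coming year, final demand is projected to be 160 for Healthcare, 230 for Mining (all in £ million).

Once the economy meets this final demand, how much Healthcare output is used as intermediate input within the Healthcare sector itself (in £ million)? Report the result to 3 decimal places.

z_11 = 50.638

Technical coefficients a_ij = z_ij / X_j:
  a_11 = 290/1450 = 0.20, a_21 = 145/1450 = 0.10
  a_12 = 45/450 = 0.10, a_22 = 180/450 = 0.40
I − A =
  [   0.80    -0.10]
  [  -0.10     0.60]
det(I−A) = (0.80)(0.60) − (-0.10)(-0.10) = 0.4700
adj(I−A) = [[0.60, 0.10], [0.10, 0.80]]
(I − A)⁻¹ = adj(I−A) / det(I−A) ≈
  [   1.2766     0.2128]
  [   0.2128     1.7021]
First solve x = (I − A)⁻¹ d = adj(I−A)·d / det(I−A); in particular x_1 = (0.60·160 + 0.10·230) / 0.4700 = 119.00 / 0.4700 ≈ 253.19149.
Intermediate flow from 1 to 1: z_11 = a_11 · x_1 = 0.20 × 119.00 / 0.4700 = 23.80 / 0.4700 ≈ 50.638.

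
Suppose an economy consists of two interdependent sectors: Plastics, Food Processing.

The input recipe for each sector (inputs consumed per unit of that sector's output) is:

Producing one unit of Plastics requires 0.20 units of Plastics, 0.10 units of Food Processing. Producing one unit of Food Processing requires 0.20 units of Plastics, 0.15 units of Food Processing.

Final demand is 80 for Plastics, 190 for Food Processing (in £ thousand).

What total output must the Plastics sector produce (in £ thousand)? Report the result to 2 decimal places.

x_P = 160.61

I − A =
  [   0.80    -0.20]
  [  -0.10     0.85]
det(I−A) = (0.80)(0.85) − (-0.20)(-0.10) = 0.6600
adj(I−A) = [[0.85, 0.20], [0.10, 0.80]]
(I − A)⁻¹ = adj(I−A) / det(I−A) ≈
  [   1.2879     0.3030]
  [   0.1515     1.2121]
x = (I − A)⁻¹ d = adj(I−A)·d / det(I−A), with det(I−A) = 0.6600:
  x_P = (0.85·80 + 0.20·190) / 0.6600 = 106.00 / 0.6600 ≈ 160.61
  x_F = (0.10·80 + 0.80·190) / 0.6600 = 160.00 / 0.6600 ≈ 242.42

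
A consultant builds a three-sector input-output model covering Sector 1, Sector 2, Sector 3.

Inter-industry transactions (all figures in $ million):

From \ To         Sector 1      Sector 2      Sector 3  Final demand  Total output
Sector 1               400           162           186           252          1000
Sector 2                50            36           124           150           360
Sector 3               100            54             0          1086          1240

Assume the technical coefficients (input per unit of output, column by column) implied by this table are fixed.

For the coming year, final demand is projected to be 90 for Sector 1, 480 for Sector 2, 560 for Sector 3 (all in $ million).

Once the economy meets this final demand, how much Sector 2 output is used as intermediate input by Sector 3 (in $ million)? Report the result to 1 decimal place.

z_23 = 74.3

Technical coefficients a_ij = z_ij / X_j:
  a_11 = 400/1000 = 0.40, a_21 = 50/1000 = 0.05, a_31 = 100/1000 = 0.10
  a_12 = 162/360 = 0.45, a_22 = 36/360 = 0.10, a_32 = 54/360 = 0.15
  a_13 = 186/1240 = 0.15, a_23 = 124/1240 = 0.10, a_33 = 0/1240 = 0.00
I − A =
  [   0.60    -0.45    -0.15]
  [  -0.05     0.90    -0.10]
  [  -0.10    -0.15     1.00]
Cofactors of I−A, C_ij = (−1)^(i+j)·(minor ij) (rows/columns in the sector order above):
  C_11 = (0.90)(1.00) − (-0.10)(-0.15) = 0.8850
  C_12 = −[(-0.05)(1.00) − (-0.10)(-0.10)] = 0.0600
  C_13 = (-0.05)(-0.15) − (0.90)(-0.10) = 0.0975
  C_21 = −[(-0.45)(1.00) − (-0.15)(-0.15)] = 0.4725
  C_22 = (0.60)(1.00) − (-0.15)(-0.10) = 0.5850
  C_23 = −[(0.60)(-0.15) − (-0.45)(-0.10)] = 0.1350
  C_31 = (-0.45)(-0.10) − (-0.15)(0.90) = 0.1800
  C_32 = −[(0.60)(-0.10) − (-0.15)(-0.05)] = 0.0675
  C_33 = (0.60)(0.90) − (-0.45)(-0.05) = 0.5175
det(I−A) = Σ_j (I−A)_1j·C_1j = (0.60)(0.8850) + (-0.45)(0.0600) + (-0.15)(0.0975) = 0.489375
adj(I−A) = Cᵀ =
  [ 0.8850   0.4725   0.1800]
  [ 0.0600   0.5850   0.0675]
  [ 0.0975   0.1350   0.5175]
(I − A)⁻¹ = adj(I−A) / det(I−A) ≈
  [   1.8084     0.9655     0.3678]
  [   0.1226     1.1954     0.1379]
  [   0.1992     0.2759     1.0575]
First solve x = (I − A)⁻¹ d = adj(I−A)·d / det(I−A); in particular x_3 = (0.0975·90 + 0.1350·480 + 0.5175·560) / 0.489375 = 363.375 / 0.489375 ≈ 742.529.
Intermediate flow from 2 to 3: z_23 = a_23 · x_3 = 0.10 × 363.375 / 0.489375 = 36.3375 / 0.489375 ≈ 74.3.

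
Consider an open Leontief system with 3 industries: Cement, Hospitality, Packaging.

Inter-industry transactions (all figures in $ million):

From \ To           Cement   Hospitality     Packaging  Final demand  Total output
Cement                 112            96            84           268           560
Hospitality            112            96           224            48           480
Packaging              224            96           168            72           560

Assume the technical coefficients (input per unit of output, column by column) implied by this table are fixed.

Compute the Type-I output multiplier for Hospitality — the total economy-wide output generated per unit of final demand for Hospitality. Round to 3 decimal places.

m_H = 3.370

Technical coefficients a_ij = z_ij / X_j:
  a_CC = 112/560 = 0.20, a_HC = 112/560 = 0.20, a_PC = 224/560 = 0.40
  a_CH = 96/480 = 0.20, a_HH = 96/480 = 0.20, a_PH = 96/480 = 0.20
  a_CP = 84/560 = 0.15, a_HP = 224/560 = 0.40, a_PP = 168/560 = 0.30
I − A =
  [   0.80    -0.20    -0.15]
  [  -0.20     0.80    -0.40]
  [  -0.40    -0.20     0.70]
Cofactors of I−A, C_ij = (−1)^(i+j)·(minor ij) (rows/columns in the sector order above):
  C_11 = (0.80)(0.70) − (-0.40)(-0.20) = 0.4800
  C_12 = −[(-0.20)(0.70) − (-0.40)(-0.40)] = 0.3000
  C_13 = (-0.20)(-0.20) − (0.80)(-0.40) = 0.3600
  C_21 = −[(-0.20)(0.70) − (-0.15)(-0.20)] = 0.1700
  C_22 = (0.80)(0.70) − (-0.15)(-0.40) = 0.5000
  C_23 = −[(0.80)(-0.20) − (-0.20)(-0.40)] = 0.2400
  C_31 = (-0.20)(-0.40) − (-0.15)(0.80) = 0.2000
  C_32 = −[(0.80)(-0.40) − (-0.15)(-0.20)] = 0.3500
  C_33 = (0.80)(0.80) − (-0.20)(-0.20) = 0.6000
det(I−A) = Σ_j (I−A)_1j·C_1j = (0.80)(0.4800) + (-0.20)(0.3000) + (-0.15)(0.3600) = 0.2700
adj(I−A) = Cᵀ =
  [ 0.4800   0.1700   0.2000]
  [ 0.3000   0.5000   0.3500]
  [ 0.3600   0.2400   0.6000]
(I − A)⁻¹ = adj(I−A) / det(I−A) ≈
  [   1.7778     0.6296     0.7407]
  [   1.1111     1.8519     1.2963]
  [   1.3333     0.8889     2.2222]
The output multiplier for sector j is the column-j sum of the Leontief inverse (I − A)⁻¹ = adj(I−A) / det(I−A).
Column H of adj(I−A): (0.1700, 0.5000, 0.2400); det(I−A) = 0.2700.
m_H = (0.1700 + 0.5000 + 0.2400) / 0.2700 = 0.91 / 0.2700 ≈ 3.370.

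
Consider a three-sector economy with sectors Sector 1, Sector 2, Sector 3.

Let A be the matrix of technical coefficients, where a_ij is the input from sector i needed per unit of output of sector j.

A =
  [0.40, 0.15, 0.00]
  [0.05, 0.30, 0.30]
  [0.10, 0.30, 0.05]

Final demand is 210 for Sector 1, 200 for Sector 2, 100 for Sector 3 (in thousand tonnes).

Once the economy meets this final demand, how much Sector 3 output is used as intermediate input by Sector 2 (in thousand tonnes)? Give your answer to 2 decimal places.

z_32 = 133.43

I − A =
  [   0.60    -0.15     0.00]
  [  -0.05     0.70    -0.30]
  [  -0.10    -0.30     0.95]
Cofactors of I−A, C_ij = (−1)^(i+j)·(minor ij) (rows/columns in the sector order above):
  C_11 = (0.70)(0.95) − (-0.30)(-0.30) = 0.5750
  C_12 = −[(-0.05)(0.95) − (-0.30)(-0.10)] = 0.0775
  C_13 = (-0.05)(-0.30) − (0.70)(-0.10) = 0.0850
  C_21 = −[(-0.15)(0.95) − (0.00)(-0.30)] = 0.1425
  C_22 = (0.60)(0.95) − (0.00)(-0.10) = 0.5700
  C_23 = −[(0.60)(-0.30) − (-0.15)(-0.10)] = 0.1950
  C_31 = (-0.15)(-0.30) − (0.00)(0.70) = 0.0450
  C_32 = −[(0.60)(-0.30) − (0.00)(-0.05)] = 0.1800
  C_33 = (0.60)(0.70) − (-0.15)(-0.05) = 0.4125
det(I−A) = Σ_j (I−A)_1j·C_1j = (0.60)(0.5750) + (-0.15)(0.0775) + (0.00)(0.0850) = 0.333375
adj(I−A) = Cᵀ =
  [ 0.5750   0.1425   0.0450]
  [ 0.0775   0.5700   0.1800]
  [ 0.0850   0.1950   0.4125]
(I − A)⁻¹ = adj(I−A) / det(I−A) ≈
  [   1.7248     0.4274     0.1350]
  [   0.2325     1.7098     0.5399]
  [   0.2550     0.5849     1.2373]
First solve x = (I − A)⁻¹ d = adj(I−A)·d / det(I−A); in particular x_2 = (0.0775·210 + 0.5700·200 + 0.1800·100) / 0.333375 = 148.275 / 0.333375 ≈ 444.7694.
Intermediate flow from 3 to 2: z_32 = a_32 · x_2 = 0.30 × 148.275 / 0.333375 = 44.4825 / 0.333375 ≈ 133.43.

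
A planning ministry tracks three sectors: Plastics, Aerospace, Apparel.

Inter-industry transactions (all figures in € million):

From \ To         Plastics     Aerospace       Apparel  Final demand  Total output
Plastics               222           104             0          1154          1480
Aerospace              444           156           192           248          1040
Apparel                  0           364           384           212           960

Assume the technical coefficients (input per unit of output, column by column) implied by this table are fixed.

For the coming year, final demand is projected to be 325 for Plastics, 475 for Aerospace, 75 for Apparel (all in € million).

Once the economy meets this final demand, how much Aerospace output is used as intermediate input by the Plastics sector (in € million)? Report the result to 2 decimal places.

Technical coefficients a_ij = z_ij / X_j:
  a_11 = 222/1480 = 0.15, a_21 = 444/1480 = 0.30, a_31 = 0/1480 = 0.00
  a_12 = 104/1040 = 0.10, a_22 = 156/1040 = 0.15, a_32 = 364/1040 = 0.35
  a_13 = 0/960 = 0.00, a_23 = 192/960 = 0.20, a_33 = 384/960 = 0.40
I − A =
  [   0.85    -0.10     0.00]
  [  -0.30     0.85    -0.20]
  [   0.00    -0.35     0.60]
Cofactors of I−A, C_ij = (−1)^(i+j)·(minor ij) (rows/columns in the sector order above):
  C_11 = (0.85)(0.60) − (-0.20)(-0.35) = 0.4400
  C_12 = −[(-0.30)(0.60) − (-0.20)(0.00)] = 0.1800
  C_13 = (-0.30)(-0.35) − (0.85)(0.00) = 0.1050
  C_21 = −[(-0.10)(0.60) − (0.00)(-0.35)] = 0.0600
  C_22 = (0.85)(0.60) − (0.00)(0.00) = 0.5100
  C_23 = −[(0.85)(-0.35) − (-0.10)(0.00)] = 0.2975
  C_31 = (-0.10)(-0.20) − (0.00)(0.85) = 0.0200
  C_32 = −[(0.85)(-0.20) − (0.00)(-0.30)] = 0.1700
  C_33 = (0.85)(0.85) − (-0.10)(-0.30) = 0.6925
det(I−A) = Σ_j (I−A)_1j·C_1j = (0.85)(0.4400) + (-0.10)(0.1800) + (0.00)(0.1050) = 0.3560
adj(I−A) = Cᵀ =
  [ 0.4400   0.0600   0.0200]
  [ 0.1800   0.5100   0.1700]
  [ 0.1050   0.2975   0.6925]
(I − A)⁻¹ = adj(I−A) / det(I−A) ≈
  [   1.2360     0.1685     0.0562]
  [   0.5056     1.4326     0.4775]
  [   0.2949     0.8357     1.9452]
First solve x = (I − A)⁻¹ d = adj(I−A)·d / det(I−A); in particular x_1 = (0.4400·325 + 0.0600·475 + 0.0200·75) / 0.3560 = 173.00 / 0.3560 ≈ 485.9551.
Intermediate flow from 2 to 1: z_21 = a_21 · x_1 = 0.30 × 173.00 / 0.3560 = 51.90 / 0.3560 ≈ 145.79.

z_21 = 145.79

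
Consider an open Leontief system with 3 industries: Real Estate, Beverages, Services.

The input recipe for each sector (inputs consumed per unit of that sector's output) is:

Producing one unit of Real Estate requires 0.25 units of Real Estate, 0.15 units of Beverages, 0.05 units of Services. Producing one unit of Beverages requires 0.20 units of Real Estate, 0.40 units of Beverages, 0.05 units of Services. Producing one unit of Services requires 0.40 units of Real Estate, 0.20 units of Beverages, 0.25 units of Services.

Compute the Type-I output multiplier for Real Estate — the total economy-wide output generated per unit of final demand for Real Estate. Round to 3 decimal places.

m_R = 2.065

I − A =
  [   0.75    -0.20    -0.40]
  [  -0.15     0.60    -0.20]
  [  -0.05    -0.05     0.75]
Cofactors of I−A, C_ij = (−1)^(i+j)·(minor ij) (rows/columns in the sector order above):
  C_11 = (0.60)(0.75) − (-0.20)(-0.05) = 0.4400
  C_12 = −[(-0.15)(0.75) − (-0.20)(-0.05)] = 0.1225
  C_13 = (-0.15)(-0.05) − (0.60)(-0.05) = 0.0375
  C_21 = −[(-0.20)(0.75) − (-0.40)(-0.05)] = 0.1700
  C_22 = (0.75)(0.75) − (-0.40)(-0.05) = 0.5425
  C_23 = −[(0.75)(-0.05) − (-0.20)(-0.05)] = 0.0475
  C_31 = (-0.20)(-0.20) − (-0.40)(0.60) = 0.2800
  C_32 = −[(0.75)(-0.20) − (-0.40)(-0.15)] = 0.2100
  C_33 = (0.75)(0.60) − (-0.20)(-0.15) = 0.4200
det(I−A) = Σ_j (I−A)_1j·C_1j = (0.75)(0.4400) + (-0.20)(0.1225) + (-0.40)(0.0375) = 0.2905
adj(I−A) = Cᵀ =
  [ 0.4400   0.1700   0.2800]
  [ 0.1225   0.5425   0.2100]
  [ 0.0375   0.0475   0.4200]
(I − A)⁻¹ = adj(I−A) / det(I−A) ≈
  [   1.5146     0.5852     0.9639]
  [   0.4217     1.8675     0.7229]
  [   0.1291     0.1635     1.4458]
The output multiplier for sector j is the column-j sum of the Leontief inverse (I − A)⁻¹ = adj(I−A) / det(I−A).
Column R of adj(I−A): (0.4400, 0.1225, 0.0375); det(I−A) = 0.2905.
m_R = (0.4400 + 0.1225 + 0.0375) / 0.2905 = 0.60 / 0.2905 ≈ 2.065.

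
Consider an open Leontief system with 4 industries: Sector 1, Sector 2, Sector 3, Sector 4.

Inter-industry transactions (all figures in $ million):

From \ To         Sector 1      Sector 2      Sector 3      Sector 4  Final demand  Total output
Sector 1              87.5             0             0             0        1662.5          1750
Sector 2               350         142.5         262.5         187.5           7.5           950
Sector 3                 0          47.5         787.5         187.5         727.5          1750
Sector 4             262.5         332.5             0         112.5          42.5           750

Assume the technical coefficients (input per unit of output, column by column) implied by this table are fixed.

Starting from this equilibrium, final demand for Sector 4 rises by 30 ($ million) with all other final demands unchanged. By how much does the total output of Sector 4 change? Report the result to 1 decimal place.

Δx_4 = 41.8

Technical coefficients a_ij = z_ij / X_j:
  a_11 = 87.5/1750 = 0.05, a_21 = 350/1750 = 0.20, a_31 = 0/1750 = 0.00, a_41 = 262.5/1750 = 0.15
  a_12 = 0/950 = 0.00, a_22 = 142.5/950 = 0.15, a_32 = 47.5/950 = 0.05, a_42 = 332.5/950 = 0.35
  a_13 = 0/1750 = 0.00, a_23 = 262.5/1750 = 0.15, a_33 = 787.5/1750 = 0.45, a_43 = 0/1750 = 0.00
  a_14 = 0/750 = 0.00, a_24 = 187.5/750 = 0.25, a_34 = 187.5/750 = 0.25, a_44 = 112.5/750 = 0.15
I − A =
  [   0.95     0.00     0.00     0.00]
  [  -0.20     0.85    -0.15    -0.25]
  [   0.00    -0.05     0.55    -0.25]
  [  -0.15    -0.35     0.00     0.85]
Compute the cofactors C_ij = (−1)^(i+j)·(3×3 minor ij) of I−A; the adjugate is their transpose:
adj(I−A) = Cᵀ =
  [ 0.329750   0.000000   0.000000   0.000000]
  [ 0.119750   0.444125   0.121125   0.166250]
  [ 0.059750   0.123500   0.603250   0.213750]
  [ 0.107500   0.182875   0.049875   0.437000]
det(I−A) = Σ_j (I−A)_1j·C_1j = (0.95)(0.329750) + (0.00)(0.119750) + (0.00)(0.059750) + (0.00)(0.107500) = 0.3132625
(I − A)⁻¹ = adj(I−A) / det(I−A) ≈
  [   1.0526     0.0000     0.0000     0.0000]
  [   0.3823     1.4177     0.3867     0.5307]
  [   0.1907     0.3942     1.9257     0.6823]
  [   0.3432     0.5838     0.1592     1.3950]
Δx = (I − A)⁻¹ Δd with Δd having +30 in the Sector 4 component and 0 elsewhere.
So Δx_4 = L_44 · (+30), where L_44 = adj(I−A)_44 / det(I−A) = 0.437000 / 0.3132625.
Δx_4 = 0.437000 × (+30) / 0.3132625 = 13.11 / 0.3132625 ≈ 41.8.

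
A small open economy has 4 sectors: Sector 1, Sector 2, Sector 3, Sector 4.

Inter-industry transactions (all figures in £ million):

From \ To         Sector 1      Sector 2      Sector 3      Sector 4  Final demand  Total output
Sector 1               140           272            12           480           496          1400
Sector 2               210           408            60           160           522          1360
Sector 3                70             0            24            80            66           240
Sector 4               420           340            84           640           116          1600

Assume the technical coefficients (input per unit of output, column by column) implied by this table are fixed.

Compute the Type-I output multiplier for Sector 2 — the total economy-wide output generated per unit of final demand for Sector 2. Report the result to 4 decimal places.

m_2 = 4.0008

Technical coefficients a_ij = z_ij / X_j:
  a_11 = 140/1400 = 0.10, a_21 = 210/1400 = 0.15, a_31 = 70/1400 = 0.05, a_41 = 420/1400 = 0.30
  a_12 = 272/1360 = 0.20, a_22 = 408/1360 = 0.30, a_32 = 0/1360 = 0.00, a_42 = 340/1360 = 0.25
  a_13 = 12/240 = 0.05, a_23 = 60/240 = 0.25, a_33 = 24/240 = 0.10, a_43 = 84/240 = 0.35
  a_14 = 480/1600 = 0.30, a_24 = 160/1600 = 0.10, a_34 = 80/1600 = 0.05, a_44 = 640/1600 = 0.40
I − A =
  [   0.90    -0.20    -0.05    -0.30]
  [  -0.15     0.70    -0.25    -0.10]
  [  -0.05     0.00     0.90    -0.05]
  [  -0.30    -0.25    -0.35     0.60]
Compute the cofactors C_ij = (−1)^(i+j)·(3×3 minor ij) of I−A; the adjugate is their transpose:
adj(I−A) = Cᵀ =
  [ 0.340125   0.172625   0.149000   0.211250]
  [ 0.118375   0.381750   0.165750   0.136625]
  [ 0.032125   0.024000   0.257250   0.041500]
  [ 0.238125   0.259375   0.293625   0.535750]
det(I−A) = Σ_j (I−A)_1j·C_1j = (0.90)(0.340125) + (-0.20)(0.118375) + (-0.05)(0.032125) + (-0.30)(0.238125) = 0.20939375
(I − A)⁻¹ = adj(I−A) / det(I−A) ≈
  [   1.62433     0.82440     0.71158     1.00886]
  [   0.56532     1.82312     0.79157     0.65248]
  [   0.15342     0.11462     1.22855     0.19819]
  [   1.13721     1.23870     1.40226     2.55858]
The output multiplier for sector j is the column-j sum of the Leontief inverse (I − A)⁻¹ = adj(I−A) / det(I−A).
Column 2 of adj(I−A): (0.172625, 0.381750, 0.024000, 0.259375); det(I−A) = 0.20939375.
m_2 = (0.172625 + 0.381750 + 0.024000 + 0.259375) / 0.20939375 = 0.83775 / 0.20939375 ≈ 4.0008.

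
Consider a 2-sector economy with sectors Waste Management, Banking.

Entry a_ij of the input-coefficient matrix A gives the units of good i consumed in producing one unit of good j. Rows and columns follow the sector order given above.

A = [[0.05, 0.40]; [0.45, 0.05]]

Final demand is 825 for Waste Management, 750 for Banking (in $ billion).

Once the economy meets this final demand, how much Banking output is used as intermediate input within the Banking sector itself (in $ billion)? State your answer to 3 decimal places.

z_22 = 75.000

I − A =
  [   0.95    -0.40]
  [  -0.45     0.95]
det(I−A) = (0.95)(0.95) − (-0.40)(-0.45) = 0.7225
adj(I−A) = [[0.95, 0.40], [0.45, 0.95]]
(I − A)⁻¹ = adj(I−A) / det(I−A) ≈
  [   1.3149     0.5536]
  [   0.6228     1.3149]
First solve x = (I − A)⁻¹ d = adj(I−A)·d / det(I−A); in particular x_2 = (0.45·825 + 0.95·750) / 0.7225 = 1083.75 / 0.7225 = 1500.00000.
Intermediate flow from 2 to 2: z_22 = a_22 · x_2 = 0.05 × 1083.75 / 0.7225 = 54.1875 / 0.7225 = 75.000.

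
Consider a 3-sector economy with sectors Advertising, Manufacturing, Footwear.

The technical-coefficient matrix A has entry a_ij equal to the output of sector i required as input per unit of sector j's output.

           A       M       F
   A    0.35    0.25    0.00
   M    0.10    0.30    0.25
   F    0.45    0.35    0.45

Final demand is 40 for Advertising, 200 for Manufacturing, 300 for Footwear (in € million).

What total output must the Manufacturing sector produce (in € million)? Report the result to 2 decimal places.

x_M = 837.95

I − A =
  [   0.65    -0.25     0.00]
  [  -0.10     0.70    -0.25]
  [  -0.45    -0.35     0.55]
Cofactors of I−A, C_ij = (−1)^(i+j)·(minor ij) (rows/columns in the sector order above):
  C_11 = (0.70)(0.55) − (-0.25)(-0.35) = 0.2975
  C_12 = −[(-0.10)(0.55) − (-0.25)(-0.45)] = 0.1675
  C_13 = (-0.10)(-0.35) − (0.70)(-0.45) = 0.3500
  C_21 = −[(-0.25)(0.55) − (0.00)(-0.35)] = 0.1375
  C_22 = (0.65)(0.55) − (0.00)(-0.45) = 0.3575
  C_23 = −[(0.65)(-0.35) − (-0.25)(-0.45)] = 0.3400
  C_31 = (-0.25)(-0.25) − (0.00)(0.70) = 0.0625
  C_32 = −[(0.65)(-0.25) − (0.00)(-0.10)] = 0.1625
  C_33 = (0.65)(0.70) − (-0.25)(-0.10) = 0.4300
det(I−A) = Σ_j (I−A)_1j·C_1j = (0.65)(0.2975) + (-0.25)(0.1675) + (0.00)(0.3500) = 0.1515
adj(I−A) = Cᵀ =
  [ 0.2975   0.1375   0.0625]
  [ 0.1675   0.3575   0.1625]
  [ 0.3500   0.3400   0.4300]
(I − A)⁻¹ = adj(I−A) / det(I−A) ≈
  [   1.9637     0.9076     0.4125]
  [   1.1056     2.3597     1.0726]
  [   2.3102     2.2442     2.8383]
x = (I − A)⁻¹ d = adj(I−A)·d / det(I−A), with det(I−A) = 0.1515:
  x_A = (0.2975·40 + 0.1375·200 + 0.0625·300) / 0.1515 = 58.15 / 0.1515 ≈ 383.83
  x_M = (0.1675·40 + 0.3575·200 + 0.1625·300) / 0.1515 = 126.95 / 0.1515 ≈ 837.95
  x_F = (0.3500·40 + 0.3400·200 + 0.4300·300) / 0.1515 = 211.00 / 0.1515 ≈ 1392.74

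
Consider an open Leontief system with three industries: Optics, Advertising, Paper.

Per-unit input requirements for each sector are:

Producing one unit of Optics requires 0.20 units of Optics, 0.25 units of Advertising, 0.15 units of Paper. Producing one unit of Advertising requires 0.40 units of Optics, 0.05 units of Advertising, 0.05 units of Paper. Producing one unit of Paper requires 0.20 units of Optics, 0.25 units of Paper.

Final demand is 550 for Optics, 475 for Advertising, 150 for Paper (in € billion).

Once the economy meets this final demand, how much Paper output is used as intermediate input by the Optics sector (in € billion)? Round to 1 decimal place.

z_31 = 183.5

I − A =
  [   0.80    -0.40    -0.20]
  [  -0.25     0.95     0.00]
  [  -0.15    -0.05     0.75]
Cofactors of I−A, C_ij = (−1)^(i+j)·(minor ij) (rows/columns in the sector order above):
  C_11 = (0.95)(0.75) − (0.00)(-0.05) = 0.7125
  C_12 = −[(-0.25)(0.75) − (0.00)(-0.15)] = 0.1875
  C_13 = (-0.25)(-0.05) − (0.95)(-0.15) = 0.1550
  C_21 = −[(-0.40)(0.75) − (-0.20)(-0.05)] = 0.3100
  C_22 = (0.80)(0.75) − (-0.20)(-0.15) = 0.5700
  C_23 = −[(0.80)(-0.05) − (-0.40)(-0.15)] = 0.1000
  C_31 = (-0.40)(0.00) − (-0.20)(0.95) = 0.1900
  C_32 = −[(0.80)(0.00) − (-0.20)(-0.25)] = 0.0500
  C_33 = (0.80)(0.95) − (-0.40)(-0.25) = 0.6600
det(I−A) = Σ_j (I−A)_1j·C_1j = (0.80)(0.7125) + (-0.40)(0.1875) + (-0.20)(0.1550) = 0.4640
adj(I−A) = Cᵀ =
  [ 0.7125   0.3100   0.1900]
  [ 0.1875   0.5700   0.0500]
  [ 0.1550   0.1000   0.6600]
(I − A)⁻¹ = adj(I−A) / det(I−A) ≈
  [   1.5356     0.6681     0.4095]
  [   0.4041     1.2284     0.1078]
  [   0.3341     0.2155     1.4224]
First solve x = (I − A)⁻¹ d = adj(I−A)·d / det(I−A); in particular x_1 = (0.7125·550 + 0.3100·475 + 0.1900·150) / 0.4640 = 567.625 / 0.4640 ≈ 1223.330.
Intermediate flow from 3 to 1: z_31 = a_31 · x_1 = 0.15 × 567.625 / 0.4640 = 85.14375 / 0.4640 ≈ 183.5.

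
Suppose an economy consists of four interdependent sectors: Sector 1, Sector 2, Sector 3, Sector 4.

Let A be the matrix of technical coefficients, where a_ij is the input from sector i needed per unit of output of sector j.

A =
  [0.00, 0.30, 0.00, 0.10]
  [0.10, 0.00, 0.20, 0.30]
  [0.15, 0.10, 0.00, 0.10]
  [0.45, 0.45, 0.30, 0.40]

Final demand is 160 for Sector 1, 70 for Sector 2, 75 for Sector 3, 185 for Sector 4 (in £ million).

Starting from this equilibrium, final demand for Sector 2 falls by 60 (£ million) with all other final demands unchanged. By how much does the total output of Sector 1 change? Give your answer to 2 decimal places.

Δx_1 = -46.84

I − A =
  [   1.00    -0.30     0.00    -0.10]
  [  -0.10     1.00    -0.20    -0.30]
  [  -0.15    -0.10     1.00    -0.10]
  [  -0.45    -0.45    -0.30     0.60]
Compute the cofactors C_ij = (−1)^(i+j)·(3×3 minor ij) of I−A; the adjugate is their transpose:
adj(I−A) = Cᵀ =
  [ 0.40500   0.21900   0.10200   0.19400]
  [ 0.23250   0.52050   0.20400   0.33300]
  [ 0.13875   0.14775   0.35700   0.15650]
  [ 0.54750   0.62850   0.40800   0.94100]
det(I−A) = Σ_j (I−A)_1j·C_1j = (1.00)(0.40500) + (-0.30)(0.23250) + (0.00)(0.13875) + (-0.10)(0.54750) = 0.2805
(I − A)⁻¹ = adj(I−A) / det(I−A) ≈
  [   1.4439     0.7807     0.3636     0.6916]
  [   0.8289     1.8556     0.7273     1.1872]
  [   0.4947     0.5267     1.2727     0.5579]
  [   1.9519     2.2406     1.4545     3.3547]
Δx = (I − A)⁻¹ Δd with Δd having -60 in the Sector 2 component and 0 elsewhere.
So Δx_1 = L_12 · (-60), where L_12 = adj(I−A)_12 / det(I−A) = 0.21900 / 0.2805.
Δx_1 = 0.21900 × (-60) / 0.2805 = -13.14 / 0.2805 ≈ -46.84.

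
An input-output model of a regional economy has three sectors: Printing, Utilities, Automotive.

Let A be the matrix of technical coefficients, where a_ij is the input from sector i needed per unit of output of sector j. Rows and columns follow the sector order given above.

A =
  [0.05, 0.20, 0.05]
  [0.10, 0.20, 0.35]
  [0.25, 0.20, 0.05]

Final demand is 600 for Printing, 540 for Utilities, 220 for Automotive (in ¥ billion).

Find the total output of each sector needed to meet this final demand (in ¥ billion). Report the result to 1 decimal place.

x_1 = 898.4, x_2 = 1092.7, x_3 = 698.0

I − A =
  [   0.95    -0.20    -0.05]
  [  -0.10     0.80    -0.35]
  [  -0.25    -0.20     0.95]
Cofactors of I−A, C_ij = (−1)^(i+j)·(minor ij) (rows/columns in the sector order above):
  C_11 = (0.80)(0.95) − (-0.35)(-0.20) = 0.6900
  C_12 = −[(-0.10)(0.95) − (-0.35)(-0.25)] = 0.1825
  C_13 = (-0.10)(-0.20) − (0.80)(-0.25) = 0.2200
  C_21 = −[(-0.20)(0.95) − (-0.05)(-0.20)] = 0.2000
  C_22 = (0.95)(0.95) − (-0.05)(-0.25) = 0.8900
  C_23 = −[(0.95)(-0.20) − (-0.20)(-0.25)] = 0.2400
  C_31 = (-0.20)(-0.35) − (-0.05)(0.80) = 0.1100
  C_32 = −[(0.95)(-0.35) − (-0.05)(-0.10)] = 0.3375
  C_33 = (0.95)(0.80) − (-0.20)(-0.10) = 0.7400
det(I−A) = Σ_j (I−A)_1j·C_1j = (0.95)(0.6900) + (-0.20)(0.1825) + (-0.05)(0.2200) = 0.6080
adj(I−A) = Cᵀ =
  [ 0.6900   0.2000   0.1100]
  [ 0.1825   0.8900   0.3375]
  [ 0.2200   0.2400   0.7400]
(I − A)⁻¹ = adj(I−A) / det(I−A) ≈
  [   1.1349     0.3289     0.1809]
  [   0.3002     1.4638     0.5551]
  [   0.3618     0.3947     1.2171]
x = (I − A)⁻¹ d = adj(I−A)·d / det(I−A), with det(I−A) = 0.6080:
  x_1 = (0.6900·600 + 0.2000·540 + 0.1100·220) / 0.6080 = 546.20 / 0.6080 ≈ 898.4
  x_2 = (0.1825·600 + 0.8900·540 + 0.3375·220) / 0.6080 = 664.35 / 0.6080 ≈ 1092.7
  x_3 = (0.2200·600 + 0.2400·540 + 0.7400·220) / 0.6080 = 424.40 / 0.6080 ≈ 698.0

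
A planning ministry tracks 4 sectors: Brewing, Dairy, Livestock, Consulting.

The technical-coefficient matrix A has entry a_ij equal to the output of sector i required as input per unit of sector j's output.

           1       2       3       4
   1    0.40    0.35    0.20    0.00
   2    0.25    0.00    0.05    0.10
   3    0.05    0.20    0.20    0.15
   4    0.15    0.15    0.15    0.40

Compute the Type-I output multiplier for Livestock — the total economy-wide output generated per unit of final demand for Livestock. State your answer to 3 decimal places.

m_3 = 3.072

I − A =
  [   0.60    -0.35    -0.20     0.00]
  [  -0.25     1.00    -0.05    -0.10]
  [  -0.05    -0.20     0.80    -0.15]
  [  -0.15    -0.15    -0.15     0.60]
Compute the cofactors C_ij = (−1)^(i+j)·(3×3 minor ij) of I−A; the adjugate is their transpose:
adj(I−A) = Cᵀ =
  [ 0.435375   0.188625   0.132750   0.064625]
  [ 0.129750   0.264000   0.060000   0.059000]
  [ 0.090375   0.103875   0.293250   0.090625]
  [ 0.163875   0.139125   0.121500   0.383125]
det(I−A) = Σ_j (I−A)_1j·C_1j = (0.60)(0.435375) + (-0.35)(0.129750) + (-0.20)(0.090375) + (0.00)(0.163875) = 0.1977375
(I − A)⁻¹ = adj(I−A) / det(I−A) ≈
  [   2.2018     0.9539     0.6713     0.3268]
  [   0.6562     1.3351     0.3034     0.2984]
  [   0.4570     0.5253     1.4830     0.4583]
  [   0.8288     0.7036     0.6145     1.9375]
The output multiplier for sector j is the column-j sum of the Leontief inverse (I − A)⁻¹ = adj(I−A) / det(I−A).
Column 3 of adj(I−A): (0.132750, 0.060000, 0.293250, 0.121500); det(I−A) = 0.1977375.
m_3 = (0.132750 + 0.060000 + 0.293250 + 0.121500) / 0.1977375 = 0.6075 / 0.1977375 ≈ 3.072.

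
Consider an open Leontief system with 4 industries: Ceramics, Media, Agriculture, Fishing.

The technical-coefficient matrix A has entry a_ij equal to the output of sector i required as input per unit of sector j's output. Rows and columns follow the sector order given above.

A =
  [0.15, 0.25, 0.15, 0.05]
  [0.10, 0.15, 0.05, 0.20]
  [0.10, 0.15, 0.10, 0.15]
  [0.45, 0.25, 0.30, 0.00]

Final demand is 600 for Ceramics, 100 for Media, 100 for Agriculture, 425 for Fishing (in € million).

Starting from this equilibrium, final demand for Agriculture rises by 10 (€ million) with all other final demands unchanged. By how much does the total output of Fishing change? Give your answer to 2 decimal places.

I − A =
  [   0.85    -0.25    -0.15    -0.05]
  [  -0.10     0.85    -0.05    -0.20]
  [  -0.10    -0.15     0.90    -0.15]
  [  -0.45    -0.25    -0.30     1.00]
Compute the cofactors C_ij = (−1)^(i+j)·(3×3 minor ij) of I−A; the adjugate is their transpose:
adj(I−A) = Cᵀ =
  [ 0.663375   0.255375   0.160875   0.108375]
  [ 0.180875   0.679875   0.122375   0.163375]
  [ 0.169625   0.199125   0.612125   0.140125]
  [ 0.394625   0.344625   0.286625   0.605125]
det(I−A) = Σ_j (I−A)_1j·C_1j = (0.85)(0.663375) + (-0.25)(0.180875) + (-0.15)(0.169625) + (-0.05)(0.394625) = 0.473475
(I − A)⁻¹ = adj(I−A) / det(I−A) ≈
  [   1.4011     0.5394     0.3398     0.2289]
  [   0.3820     1.4359     0.2585     0.3451]
  [   0.3583     0.4206     1.2928     0.2960]
  [   0.8335     0.7279     0.6054     1.2781]
Δx = (I − A)⁻¹ Δd with Δd having +10 in the Agriculture component and 0 elsewhere.
So Δx_F = L_FA · (+10), where L_FA = adj(I−A)_FA / det(I−A) = 0.286625 / 0.473475.
Δx_F = 0.286625 × (+10) / 0.473475 = 2.86625 / 0.473475 ≈ 6.05.

Δx_F = 6.05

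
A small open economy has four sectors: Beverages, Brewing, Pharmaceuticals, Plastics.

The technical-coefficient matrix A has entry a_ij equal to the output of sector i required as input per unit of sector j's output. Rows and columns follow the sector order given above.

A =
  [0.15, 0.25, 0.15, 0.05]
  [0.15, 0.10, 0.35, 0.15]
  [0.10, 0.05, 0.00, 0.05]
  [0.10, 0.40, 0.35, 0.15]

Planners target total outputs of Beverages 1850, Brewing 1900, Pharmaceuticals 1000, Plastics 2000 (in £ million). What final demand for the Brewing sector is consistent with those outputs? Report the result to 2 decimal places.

d_2 = 782.50

I − A =
  [   0.85    -0.25    -0.15    -0.05]
  [  -0.15     0.90    -0.35    -0.15]
  [  -0.10    -0.05     1.00    -0.05]
  [  -0.10    -0.40    -0.35     0.85]
d = (I − A) x:
  d_1 = (+0.85)·1850 + (-0.25)·1900 + (-0.15)·1000 + (-0.05)·2000 = 847.50
  d_2 = (-0.15)·1850 + (+0.90)·1900 + (-0.35)·1000 + (-0.15)·2000 = 782.50
  d_3 = (-0.10)·1850 + (-0.05)·1900 + (+1.00)·1000 + (-0.05)·2000 = 620.00
  d_4 = (-0.10)·1850 + (-0.40)·1900 + (-0.35)·1000 + (+0.85)·2000 = 405.00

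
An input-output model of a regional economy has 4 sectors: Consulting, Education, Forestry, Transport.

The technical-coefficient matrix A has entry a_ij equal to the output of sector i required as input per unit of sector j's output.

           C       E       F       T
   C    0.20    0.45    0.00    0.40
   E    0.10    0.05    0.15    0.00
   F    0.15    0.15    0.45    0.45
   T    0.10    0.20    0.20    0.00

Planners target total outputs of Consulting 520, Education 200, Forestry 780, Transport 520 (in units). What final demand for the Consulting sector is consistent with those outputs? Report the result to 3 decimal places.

d_C = 118.000

I − A =
  [   0.80    -0.45     0.00    -0.40]
  [  -0.10     0.95    -0.15     0.00]
  [  -0.15    -0.15     0.55    -0.45]
  [  -0.10    -0.20    -0.20     1.00]
d = (I − A) x:
  d_C = (+0.80)·520 + (-0.45)·200 + (+0.00)·780 + (-0.40)·520 = 118.000
  d_E = (-0.10)·520 + (+0.95)·200 + (-0.15)·780 + (+0.00)·520 = 21.000
  d_F = (-0.15)·520 + (-0.15)·200 + (+0.55)·780 + (-0.45)·520 = 87.000
  d_T = (-0.10)·520 + (-0.20)·200 + (-0.20)·780 + (+1.00)·520 = 272.000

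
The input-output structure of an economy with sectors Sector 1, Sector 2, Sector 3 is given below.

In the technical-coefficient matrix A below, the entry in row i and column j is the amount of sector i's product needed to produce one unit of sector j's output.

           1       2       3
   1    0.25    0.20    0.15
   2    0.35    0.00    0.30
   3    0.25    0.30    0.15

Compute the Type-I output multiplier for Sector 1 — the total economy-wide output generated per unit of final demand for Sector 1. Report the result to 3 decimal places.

m_1 = 3.363

I − A =
  [   0.75    -0.20    -0.15]
  [  -0.35     1.00    -0.30]
  [  -0.25    -0.30     0.85]
Cofactors of I−A, C_ij = (−1)^(i+j)·(minor ij) (rows/columns in the sector order above):
  C_11 = (1.00)(0.85) − (-0.30)(-0.30) = 0.7600
  C_12 = −[(-0.35)(0.85) − (-0.30)(-0.25)] = 0.3725
  C_13 = (-0.35)(-0.30) − (1.00)(-0.25) = 0.3550
  C_21 = −[(-0.20)(0.85) − (-0.15)(-0.30)] = 0.2150
  C_22 = (0.75)(0.85) − (-0.15)(-0.25) = 0.6000
  C_23 = −[(0.75)(-0.30) − (-0.20)(-0.25)] = 0.2750
  C_31 = (-0.20)(-0.30) − (-0.15)(1.00) = 0.2100
  C_32 = −[(0.75)(-0.30) − (-0.15)(-0.35)] = 0.2775
  C_33 = (0.75)(1.00) − (-0.20)(-0.35) = 0.6800
det(I−A) = Σ_j (I−A)_1j·C_1j = (0.75)(0.7600) + (-0.20)(0.3725) + (-0.15)(0.3550) = 0.44225
adj(I−A) = Cᵀ =
  [ 0.7600   0.2150   0.2100]
  [ 0.3725   0.6000   0.2775]
  [ 0.3550   0.2750   0.6800]
(I − A)⁻¹ = adj(I−A) / det(I−A) ≈
  [   1.7185     0.4862     0.4748]
  [   0.8423     1.3567     0.6275]
  [   0.8027     0.6218     1.5376]
The output multiplier for sector j is the column-j sum of the Leontief inverse (I − A)⁻¹ = adj(I−A) / det(I−A).
Column 1 of adj(I−A): (0.7600, 0.3725, 0.3550); det(I−A) = 0.44225.
m_1 = (0.7600 + 0.3725 + 0.3550) / 0.44225 = 1.4875 / 0.44225 ≈ 3.363.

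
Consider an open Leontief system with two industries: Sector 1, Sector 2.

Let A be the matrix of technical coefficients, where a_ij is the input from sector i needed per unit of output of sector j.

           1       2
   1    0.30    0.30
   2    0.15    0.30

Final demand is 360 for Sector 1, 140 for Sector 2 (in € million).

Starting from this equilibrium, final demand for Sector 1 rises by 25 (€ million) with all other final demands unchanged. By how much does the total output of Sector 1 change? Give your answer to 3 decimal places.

I − A =
  [   0.70    -0.30]
  [  -0.15     0.70]
det(I−A) = (0.70)(0.70) − (-0.30)(-0.15) = 0.4450
adj(I−A) = [[0.70, 0.30], [0.15, 0.70]]
(I − A)⁻¹ = adj(I−A) / det(I−A) ≈
  [   1.5730     0.6742]
  [   0.3371     1.5730]
Δx = (I − A)⁻¹ Δd with Δd having +25 in the Sector 1 component and 0 elsewhere.
So Δx_1 = L_11 · (+25), where L_11 = adj(I−A)_11 / det(I−A) = 0.70 / 0.4450.
Δx_1 = 0.70 × (+25) / 0.4450 = 17.50 / 0.4450 ≈ 39.326.

Δx_1 = 39.326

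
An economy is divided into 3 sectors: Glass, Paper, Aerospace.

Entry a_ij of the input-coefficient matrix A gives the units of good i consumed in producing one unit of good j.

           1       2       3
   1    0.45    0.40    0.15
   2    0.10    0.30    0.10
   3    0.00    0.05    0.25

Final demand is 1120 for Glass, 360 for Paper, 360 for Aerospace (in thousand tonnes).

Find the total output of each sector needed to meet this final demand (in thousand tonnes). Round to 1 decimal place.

I − A =
  [   0.55    -0.40    -0.15]
  [  -0.10     0.70    -0.10]
  [   0.00    -0.05     0.75]
Cofactors of I−A, C_ij = (−1)^(i+j)·(minor ij) (rows/columns in the sector order above):
  C_11 = (0.70)(0.75) − (-0.10)(-0.05) = 0.5200
  C_12 = −[(-0.10)(0.75) − (-0.10)(0.00)] = 0.0750
  C_13 = (-0.10)(-0.05) − (0.70)(0.00) = 0.0050
  C_21 = −[(-0.40)(0.75) − (-0.15)(-0.05)] = 0.3075
  C_22 = (0.55)(0.75) − (-0.15)(0.00) = 0.4125
  C_23 = −[(0.55)(-0.05) − (-0.40)(0.00)] = 0.0275
  C_31 = (-0.40)(-0.10) − (-0.15)(0.70) = 0.1450
  C_32 = −[(0.55)(-0.10) − (-0.15)(-0.10)] = 0.0700
  C_33 = (0.55)(0.70) − (-0.40)(-0.10) = 0.3450
det(I−A) = Σ_j (I−A)_1j·C_1j = (0.55)(0.5200) + (-0.40)(0.0750) + (-0.15)(0.0050) = 0.25525
adj(I−A) = Cᵀ =
  [ 0.5200   0.3075   0.1450]
  [ 0.0750   0.4125   0.0700]
  [ 0.0050   0.0275   0.3450]
(I − A)⁻¹ = adj(I−A) / det(I−A) ≈
  [   2.0372     1.2047     0.5681]
  [   0.2938     1.6161     0.2742]
  [   0.0196     0.1077     1.3516]
x = (I − A)⁻¹ d = adj(I−A)·d / det(I−A), with det(I−A) = 0.25525:
  x_1 = (0.5200·1120 + 0.3075·360 + 0.1450·360) / 0.25525 = 745.30 / 0.25525 ≈ 2919.9
  x_2 = (0.0750·1120 + 0.4125·360 + 0.0700·360) / 0.25525 = 257.70 / 0.25525 ≈ 1009.6
  x_3 = (0.0050·1120 + 0.0275·360 + 0.3450·360) / 0.25525 = 139.70 / 0.25525 ≈ 547.3

x_1 = 2919.9, x_2 = 1009.6, x_3 = 547.3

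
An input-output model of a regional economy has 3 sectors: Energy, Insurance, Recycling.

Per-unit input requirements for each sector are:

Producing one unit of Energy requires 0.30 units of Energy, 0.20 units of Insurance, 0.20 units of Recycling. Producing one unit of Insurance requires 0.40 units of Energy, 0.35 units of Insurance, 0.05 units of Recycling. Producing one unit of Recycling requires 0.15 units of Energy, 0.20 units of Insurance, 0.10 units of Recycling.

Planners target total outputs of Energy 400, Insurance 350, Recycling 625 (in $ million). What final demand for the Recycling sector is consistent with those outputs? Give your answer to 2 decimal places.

I − A =
  [   0.70    -0.40    -0.15]
  [  -0.20     0.65    -0.20]
  [  -0.20    -0.05     0.90]
d = (I − A) x:
  d_1 = (+0.70)·400 + (-0.40)·350 + (-0.15)·625 = 46.25
  d_2 = (-0.20)·400 + (+0.65)·350 + (-0.20)·625 = 22.50
  d_3 = (-0.20)·400 + (-0.05)·350 + (+0.90)·625 = 465.00

d_3 = 465.00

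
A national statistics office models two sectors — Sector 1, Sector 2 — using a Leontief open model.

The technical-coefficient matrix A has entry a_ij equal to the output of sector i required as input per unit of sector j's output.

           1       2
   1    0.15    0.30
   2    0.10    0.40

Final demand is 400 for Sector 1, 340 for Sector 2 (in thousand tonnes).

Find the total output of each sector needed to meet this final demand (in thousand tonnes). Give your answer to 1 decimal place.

x_1 = 712.5, x_2 = 685.4

I − A =
  [   0.85    -0.30]
  [  -0.10     0.60]
det(I−A) = (0.85)(0.60) − (-0.30)(-0.10) = 0.4800
adj(I−A) = [[0.60, 0.30], [0.10, 0.85]]
(I − A)⁻¹ = adj(I−A) / det(I−A) ≈
  [   1.2500     0.6250]
  [   0.2083     1.7708]
x = (I − A)⁻¹ d = adj(I−A)·d / det(I−A), with det(I−A) = 0.4800:
  x_1 = (0.60·400 + 0.30·340) / 0.4800 = 342.00 / 0.4800 = 712.5
  x_2 = (0.10·400 + 0.85·340) / 0.4800 = 329.00 / 0.4800 ≈ 685.4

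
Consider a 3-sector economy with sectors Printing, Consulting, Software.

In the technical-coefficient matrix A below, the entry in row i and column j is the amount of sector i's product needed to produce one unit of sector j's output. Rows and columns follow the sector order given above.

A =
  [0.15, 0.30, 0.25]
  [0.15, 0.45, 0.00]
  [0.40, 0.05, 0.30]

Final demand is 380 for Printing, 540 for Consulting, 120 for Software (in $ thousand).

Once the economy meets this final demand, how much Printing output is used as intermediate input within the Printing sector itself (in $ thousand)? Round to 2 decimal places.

z_PP = 177.68

I − A =
  [   0.85    -0.30    -0.25]
  [  -0.15     0.55     0.00]
  [  -0.40    -0.05     0.70]
Cofactors of I−A, C_ij = (−1)^(i+j)·(minor ij) (rows/columns in the sector order above):
  C_11 = (0.55)(0.70) − (0.00)(-0.05) = 0.3850
  C_12 = −[(-0.15)(0.70) − (0.00)(-0.40)] = 0.1050
  C_13 = (-0.15)(-0.05) − (0.55)(-0.40) = 0.2275
  C_21 = −[(-0.30)(0.70) − (-0.25)(-0.05)] = 0.2225
  C_22 = (0.85)(0.70) − (-0.25)(-0.40) = 0.4950
  C_23 = −[(0.85)(-0.05) − (-0.30)(-0.40)] = 0.1625
  C_31 = (-0.30)(0.00) − (-0.25)(0.55) = 0.1375
  C_32 = −[(0.85)(0.00) − (-0.25)(-0.15)] = 0.0375
  C_33 = (0.85)(0.55) − (-0.30)(-0.15) = 0.4225
det(I−A) = Σ_j (I−A)_1j·C_1j = (0.85)(0.3850) + (-0.30)(0.1050) + (-0.25)(0.2275) = 0.238875
adj(I−A) = Cᵀ =
  [ 0.3850   0.2225   0.1375]
  [ 0.1050   0.4950   0.0375]
  [ 0.2275   0.1625   0.4225]
(I − A)⁻¹ = adj(I−A) / det(I−A) ≈
  [   1.6117     0.9314     0.5756]
  [   0.4396     2.0722     0.1570]
  [   0.9524     0.6803     1.7687]
First solve x = (I − A)⁻¹ d = adj(I−A)·d / det(I−A); in particular x_P = (0.3850·380 + 0.2225·540 + 0.1375·120) / 0.238875 = 282.95 / 0.238875 ≈ 1184.5107.
Intermediate flow from P to P: z_PP = a_PP · x_P = 0.15 × 282.95 / 0.238875 = 42.4425 / 0.238875 ≈ 177.68.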